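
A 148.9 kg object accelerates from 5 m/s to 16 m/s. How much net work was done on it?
W_net = ΔKE = ½m(v₂² − v₁²) = ½×148.9×(16² − 5²) = 17197.95 J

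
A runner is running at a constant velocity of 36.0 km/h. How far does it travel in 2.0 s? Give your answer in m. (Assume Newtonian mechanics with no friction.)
d = vt (with unit conversion) = 20.0 m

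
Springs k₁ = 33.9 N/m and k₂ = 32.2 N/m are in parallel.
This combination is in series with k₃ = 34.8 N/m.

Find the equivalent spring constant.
k₁₂ = k₁ + k₂ = 66.1 N/m (parallel)
1/k_eq = 1/k₁₂ + 1/k₃ → k_eq = 22.8 N/m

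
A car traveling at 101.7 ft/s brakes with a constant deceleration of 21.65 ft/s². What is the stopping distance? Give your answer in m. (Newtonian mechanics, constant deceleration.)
d = v₀² / (2a) (with unit conversion) = 72.81 m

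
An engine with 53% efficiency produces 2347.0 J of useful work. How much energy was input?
W_in = W_out/η = 2347.0/0.53 = 4428.3 J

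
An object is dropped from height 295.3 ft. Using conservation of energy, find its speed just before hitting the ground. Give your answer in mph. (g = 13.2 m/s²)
mgh = ½mv² → v = √(2gh) = √(2×13.2×90.01) = 48.75 m/s = 109.0 mph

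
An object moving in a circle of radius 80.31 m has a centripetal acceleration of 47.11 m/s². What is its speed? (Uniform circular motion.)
v = √(a_c × r) = √(47.11 × 80.31) = 61.51 m/s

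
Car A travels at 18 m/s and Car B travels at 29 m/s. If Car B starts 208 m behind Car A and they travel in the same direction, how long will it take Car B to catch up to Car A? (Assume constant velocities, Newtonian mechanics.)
Relative speed: v_rel = 29 - 18 = 11 m/s
Time to catch: t = d₀/v_rel = 208/11 = 18.91 s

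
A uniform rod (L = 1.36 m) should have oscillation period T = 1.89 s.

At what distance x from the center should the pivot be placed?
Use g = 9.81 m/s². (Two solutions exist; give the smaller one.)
T = 2π√((L²/12 + x²)/(gx)). Let c = T²g/(4π²) = 0.8876.
x² − cx + L²/12 = 0 → x = (c − √(c² − L²/3))/2 = 0.2368 m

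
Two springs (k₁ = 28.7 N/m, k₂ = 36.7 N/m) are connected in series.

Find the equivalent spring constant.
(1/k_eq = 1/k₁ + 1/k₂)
1/k_eq = 1/28.7 + 1/36.7 = 0.062091; k_eq = 16.11 N/m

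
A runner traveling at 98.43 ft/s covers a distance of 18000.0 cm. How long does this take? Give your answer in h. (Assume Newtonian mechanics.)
t = d/v (with unit conversion) = 0.001667 h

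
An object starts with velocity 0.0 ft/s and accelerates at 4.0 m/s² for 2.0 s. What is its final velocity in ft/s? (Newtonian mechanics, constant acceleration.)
v = v₀ + at (with unit conversion) = 26.25 ft/s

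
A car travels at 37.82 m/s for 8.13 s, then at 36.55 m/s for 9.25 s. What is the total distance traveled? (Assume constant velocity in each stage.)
d₁ = v₁t₁ = 37.82 × 8.13 = 307.477 m
d₂ = v₂t₂ = 36.55 × 9.25 = 338.087 m
d_total = 307.477 + 338.087 = 645.56 m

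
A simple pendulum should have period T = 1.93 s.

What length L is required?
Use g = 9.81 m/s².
T = 2π√(L/g) → L = g(T/2π)² = 9.81×(1.93/2π)² = 0.9256 m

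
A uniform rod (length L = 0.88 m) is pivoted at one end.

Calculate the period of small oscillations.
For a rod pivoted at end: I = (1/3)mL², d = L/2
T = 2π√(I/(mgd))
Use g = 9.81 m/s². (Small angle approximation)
I/m = (1/3)L² = 0.2581 m²; d = L/2 = 0.44 m
T = 2π√(I/(mgd)) = 2π√(0.2581/(9.81×0.44)) = 1.537 s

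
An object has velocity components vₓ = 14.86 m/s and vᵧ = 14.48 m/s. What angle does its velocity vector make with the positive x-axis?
θ = arctan(vᵧ/vₓ) = arctan(14.48/14.86) = 44.26°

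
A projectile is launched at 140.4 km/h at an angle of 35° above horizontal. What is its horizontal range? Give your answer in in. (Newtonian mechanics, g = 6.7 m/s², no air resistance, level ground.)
R = v₀² sin(2θ) / g (with unit conversion) = 8399.0 in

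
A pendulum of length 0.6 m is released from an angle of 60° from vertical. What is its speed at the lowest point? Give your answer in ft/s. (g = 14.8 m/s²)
h = L(1 − cosθ) = 0.6×(1 − cos60°) = 0.3 m
v = √(2gh) = √(2×14.8×0.3) = 2.98 m/s = 9.777 ft/s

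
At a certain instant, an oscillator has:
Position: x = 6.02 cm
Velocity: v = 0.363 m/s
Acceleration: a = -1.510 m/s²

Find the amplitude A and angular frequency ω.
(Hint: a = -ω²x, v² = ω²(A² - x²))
a = −ω²x → ω = √(|a|/x) = √(1.51/0.0602) = 5.008 rad/s
v² = ω²(A² − x²) → A = √(x² + v²/ω²) = √(0.0602² + 0.363²/5.008²) = 0.09422 m = 9.422 cm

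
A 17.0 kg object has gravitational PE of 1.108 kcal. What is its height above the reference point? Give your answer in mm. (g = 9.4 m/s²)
PE = mgh → h = PE/(mg) = 4636 J / (17 kg × 9.4 m/s²) = 29.01 m = 29010.0 mm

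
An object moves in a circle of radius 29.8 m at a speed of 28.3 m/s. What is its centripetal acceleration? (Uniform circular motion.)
a_c = v²/r = 28.3²/29.8 = 800.89/29.8 = 26.88 m/s²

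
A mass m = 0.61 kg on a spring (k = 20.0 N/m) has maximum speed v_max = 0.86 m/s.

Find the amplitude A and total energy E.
½mv²_max = ½kA² → A = v_max√(m/k) = 0.86×√(0.61/20.0) = 0.1502 m = 15.02 cm
E = ½mv²_max = ½×0.61×0.86² = 0.2256 J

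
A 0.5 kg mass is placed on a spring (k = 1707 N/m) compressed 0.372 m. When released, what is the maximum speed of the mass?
½kx² = ½mv² → v = x√(k/m) = 0.372×√(1707/0.5) = 21.74 m/s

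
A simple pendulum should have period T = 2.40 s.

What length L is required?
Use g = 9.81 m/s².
T = 2π√(L/g) → L = g(T/2π)² = 9.81×(2.4/2π)² = 1.431 m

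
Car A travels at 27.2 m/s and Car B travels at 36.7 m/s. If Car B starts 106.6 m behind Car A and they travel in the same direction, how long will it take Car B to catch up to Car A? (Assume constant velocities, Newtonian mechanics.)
Relative speed: v_rel = 36.7 - 27.2 = 9.5 m/s
Time to catch: t = d₀/v_rel = 106.6/9.5 = 11.22 s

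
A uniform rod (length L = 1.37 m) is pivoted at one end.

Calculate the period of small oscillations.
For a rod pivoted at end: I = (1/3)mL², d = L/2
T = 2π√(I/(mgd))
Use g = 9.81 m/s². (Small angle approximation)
I/m = (1/3)L² = 0.6256 m²; d = L/2 = 0.685 m
T = 2π√(I/(mgd)) = 2π√(0.6256/(9.81×0.685)) = 1.917 s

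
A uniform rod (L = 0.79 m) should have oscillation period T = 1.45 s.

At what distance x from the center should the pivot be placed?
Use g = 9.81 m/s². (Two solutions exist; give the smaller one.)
T = 2π√((L²/12 + x²)/(gx)). Let c = T²g/(4π²) = 0.5225.
x² − cx + L²/12 = 0 → x = (c − √(c² − L²/3))/2 = 0.1338 m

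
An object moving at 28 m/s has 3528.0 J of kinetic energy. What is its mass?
KE = ½mv² → m = 2KE/v² = 2×3528.0/28² = 9.0 kg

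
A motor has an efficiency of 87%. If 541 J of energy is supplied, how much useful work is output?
W_out = η × W_in = 0.87 × 541 = 470.67 J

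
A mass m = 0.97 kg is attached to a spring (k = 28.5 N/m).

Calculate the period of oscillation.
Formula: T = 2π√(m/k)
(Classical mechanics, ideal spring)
T = 2π√(m/k) = 2π√(0.97/28.5) = 1.159 s; f = 1/T = 0.8627 Hz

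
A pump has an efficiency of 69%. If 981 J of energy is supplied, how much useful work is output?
W_out = η × W_in = 0.69 × 981 = 676.89 J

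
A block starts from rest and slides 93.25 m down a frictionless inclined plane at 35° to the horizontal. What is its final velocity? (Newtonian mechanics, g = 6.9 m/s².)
a = g sin(θ) = 6.9 × sin(35°) = 3.96 m/s²
v = √(2ad) = √(2 × 3.96 × 93.25) = 27.17 m/s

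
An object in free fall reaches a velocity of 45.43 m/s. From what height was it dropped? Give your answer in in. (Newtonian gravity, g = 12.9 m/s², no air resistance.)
h = v²/(2g) (with unit conversion) = 3149.0 in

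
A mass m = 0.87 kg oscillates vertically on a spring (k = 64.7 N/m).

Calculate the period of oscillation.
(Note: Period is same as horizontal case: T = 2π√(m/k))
T = 2π√(m/k) = 2π√(0.87/64.7) = 0.7286 s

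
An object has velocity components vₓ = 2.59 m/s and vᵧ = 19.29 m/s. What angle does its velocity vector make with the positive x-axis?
θ = arctan(vᵧ/vₓ) = arctan(19.29/2.59) = 82.35°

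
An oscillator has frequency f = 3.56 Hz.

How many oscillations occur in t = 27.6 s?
n = f×t = 3.56×27.6 = 98.26 oscillations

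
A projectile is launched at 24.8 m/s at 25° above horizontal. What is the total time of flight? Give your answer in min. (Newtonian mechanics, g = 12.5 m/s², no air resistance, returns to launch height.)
T = 2v₀sin(θ)/g (with unit conversion) = 0.02795 min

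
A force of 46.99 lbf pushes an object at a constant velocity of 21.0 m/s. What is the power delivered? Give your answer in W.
P = Fv = 209 N × 21 m/s = 4389 W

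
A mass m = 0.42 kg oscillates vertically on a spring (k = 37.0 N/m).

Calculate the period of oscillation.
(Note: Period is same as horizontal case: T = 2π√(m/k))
T = 2π√(m/k) = 2π√(0.42/37.0) = 0.6694 s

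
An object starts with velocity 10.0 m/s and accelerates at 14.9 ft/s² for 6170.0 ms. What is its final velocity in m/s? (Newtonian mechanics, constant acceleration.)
v = v₀ + at (with unit conversion) = 38.02 m/s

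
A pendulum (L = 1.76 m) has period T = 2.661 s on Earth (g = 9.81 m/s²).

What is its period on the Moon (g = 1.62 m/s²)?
T = 2π√(L/g), so T_moon/T_earth = √(g_earth/g_moon)
T_moon = 2π√(1.76/1.62) = 6.549 s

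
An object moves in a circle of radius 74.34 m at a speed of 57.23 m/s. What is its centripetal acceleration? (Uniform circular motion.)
a_c = v²/r = 57.23²/74.34 = 3275.27/74.34 = 44.06 m/s²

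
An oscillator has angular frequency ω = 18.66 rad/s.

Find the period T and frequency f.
T = 2π/ω = 2π/18.66 = 0.3367 s; f = ω/2π = 2.97 Hz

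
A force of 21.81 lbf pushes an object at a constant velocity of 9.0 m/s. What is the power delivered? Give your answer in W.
P = Fv = 97.02 N × 9 m/s = 873.1 W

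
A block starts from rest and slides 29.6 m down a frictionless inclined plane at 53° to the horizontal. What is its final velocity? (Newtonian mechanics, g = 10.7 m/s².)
a = g sin(θ) = 10.7 × sin(53°) = 8.55 m/s²
v = √(2ad) = √(2 × 8.55 × 29.6) = 22.49 m/s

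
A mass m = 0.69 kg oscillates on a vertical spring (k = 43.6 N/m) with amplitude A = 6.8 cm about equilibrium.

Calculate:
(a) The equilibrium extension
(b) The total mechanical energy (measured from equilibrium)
x_eq = mg/k = 0.69×9.81/43.6 = 0.1552 m = 15.52 cm
E = ½kA² = ½×43.6×(0.068)² = 0.1008 J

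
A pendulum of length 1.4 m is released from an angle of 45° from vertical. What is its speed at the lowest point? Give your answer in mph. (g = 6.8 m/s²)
h = L(1 − cosθ) = 1.4×(1 − cos45°) = 0.4101 m
v = √(2gh) = √(2×6.8×0.4101) = 2.362 m/s = 5.283 mph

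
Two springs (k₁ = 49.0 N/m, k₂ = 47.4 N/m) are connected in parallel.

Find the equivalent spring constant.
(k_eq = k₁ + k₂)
k_eq = k₁ + k₂ = 49.0 + 47.4 = 96.4 N/m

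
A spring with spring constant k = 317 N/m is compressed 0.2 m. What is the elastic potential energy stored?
PE = ½kx² = ½×317×0.2² = 6.34 J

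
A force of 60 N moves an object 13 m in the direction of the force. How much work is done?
W = Fd = 60×13 = 780.0 J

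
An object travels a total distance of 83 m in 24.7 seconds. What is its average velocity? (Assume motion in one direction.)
v_avg = Δd / Δt = 83 / 24.7 = 3.36 m/s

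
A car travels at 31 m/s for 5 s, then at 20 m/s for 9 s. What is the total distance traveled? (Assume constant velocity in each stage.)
d₁ = v₁t₁ = 31 × 5 = 155 m
d₂ = v₂t₂ = 20 × 9 = 180 m
d_total = 155 + 180 = 335 m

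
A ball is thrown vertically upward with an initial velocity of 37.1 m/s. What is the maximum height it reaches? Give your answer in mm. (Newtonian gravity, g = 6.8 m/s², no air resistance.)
h_max = v₀²/(2g) (with unit conversion) = 101200.0 mm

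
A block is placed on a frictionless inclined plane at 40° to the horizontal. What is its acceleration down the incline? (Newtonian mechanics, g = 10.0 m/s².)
a = g sin(θ) = 10.0 × sin(40°) = 10.0 × 0.6428 = 6.43 m/s²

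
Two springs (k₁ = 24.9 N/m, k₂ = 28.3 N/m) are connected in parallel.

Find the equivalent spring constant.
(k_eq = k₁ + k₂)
k_eq = k₁ + k₂ = 24.9 + 28.3 = 53.2 N/m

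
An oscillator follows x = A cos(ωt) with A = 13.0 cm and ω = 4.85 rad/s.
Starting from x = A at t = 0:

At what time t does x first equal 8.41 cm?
cos(ωt) = x/A = 8.41/13.0 = 0.6469
ωt = arccos(0.6469) = 0.8673 rad
t = 0.8673/4.85 = 0.1788 s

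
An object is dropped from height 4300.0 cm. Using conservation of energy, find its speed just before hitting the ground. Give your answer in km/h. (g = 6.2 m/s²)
mgh = ½mv² → v = √(2gh) = √(2×6.2×43) = 23.09 m/s = 83.13 km/h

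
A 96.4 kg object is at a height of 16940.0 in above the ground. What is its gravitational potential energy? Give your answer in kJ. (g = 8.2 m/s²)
PE = mgh = 96.4 kg × 8.2 m/s² × 430.3 m = 3.401e+05 J = 340.1 kJ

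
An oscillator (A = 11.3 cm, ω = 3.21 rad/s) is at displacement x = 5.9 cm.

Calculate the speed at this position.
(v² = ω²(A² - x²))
v = ω√(A² − x²) = 3.21×√(0.113² − 0.059²) = 0.3094 m/s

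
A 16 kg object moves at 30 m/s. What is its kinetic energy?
KE = ½mv² = ½×16×30² = 7200.0 J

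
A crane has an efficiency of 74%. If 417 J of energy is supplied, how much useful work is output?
W_out = η × W_in = 0.74 × 417 = 308.58 J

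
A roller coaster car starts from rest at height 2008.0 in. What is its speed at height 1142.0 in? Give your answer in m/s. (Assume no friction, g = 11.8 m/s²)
mgh₁ = ½mv₂² + mgh₂ → v₂ = √(2g(h₁−h₂)) = √(2×11.8×(51−29.01)) = 22.78 m/s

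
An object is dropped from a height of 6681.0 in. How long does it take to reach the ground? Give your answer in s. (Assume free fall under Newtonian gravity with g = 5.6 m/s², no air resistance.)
t = √(2h/g) (with unit conversion) = 7.785 s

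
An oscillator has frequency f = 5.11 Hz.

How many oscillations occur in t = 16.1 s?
n = f×t = 5.11×16.1 = 82.27 oscillations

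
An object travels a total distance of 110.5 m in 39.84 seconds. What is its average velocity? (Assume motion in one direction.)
v_avg = Δd / Δt = 110.5 / 39.84 = 2.77 m/s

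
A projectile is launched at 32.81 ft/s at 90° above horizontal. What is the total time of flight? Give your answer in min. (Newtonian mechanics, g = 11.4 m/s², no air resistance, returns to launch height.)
T = 2v₀sin(θ)/g (with unit conversion) = 0.02924 min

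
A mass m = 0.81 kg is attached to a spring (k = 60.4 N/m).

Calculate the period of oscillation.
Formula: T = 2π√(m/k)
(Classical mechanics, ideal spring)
T = 2π√(m/k) = 2π√(0.81/60.4) = 0.7276 s; f = 1/T = 1.374 Hz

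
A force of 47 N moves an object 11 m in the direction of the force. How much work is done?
W = Fd = 47×11 = 517.0 J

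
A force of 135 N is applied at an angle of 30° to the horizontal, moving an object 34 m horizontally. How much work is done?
W = Fd cosθ = 135×34×cos(30°) = 3975.1 J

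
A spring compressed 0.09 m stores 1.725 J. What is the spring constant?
PE = ½kx² → k = 2PE/x² = 2×1.725/0.09² = 425.9 N/m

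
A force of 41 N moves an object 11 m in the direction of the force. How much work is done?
W = Fd = 41×11 = 451.0 J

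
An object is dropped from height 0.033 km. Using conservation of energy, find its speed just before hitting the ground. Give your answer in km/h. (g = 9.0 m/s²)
mgh = ½mv² → v = √(2gh) = √(2×9.0×33) = 24.37 m/s = 87.74 km/h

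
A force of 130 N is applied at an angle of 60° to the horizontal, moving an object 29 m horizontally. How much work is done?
W = Fd cosθ = 130×29×cos(60°) = 1885.0 J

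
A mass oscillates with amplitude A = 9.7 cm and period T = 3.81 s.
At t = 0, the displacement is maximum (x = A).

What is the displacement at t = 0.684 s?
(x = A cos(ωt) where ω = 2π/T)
ω = 2π/T = 2π/3.81 = 1.649 rad/s
x = A cos(ωt) = 9.7×cos(1.649×0.684) = 4.156 cm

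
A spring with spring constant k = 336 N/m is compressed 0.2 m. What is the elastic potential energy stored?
PE = ½kx² = ½×336×0.2² = 6.72 J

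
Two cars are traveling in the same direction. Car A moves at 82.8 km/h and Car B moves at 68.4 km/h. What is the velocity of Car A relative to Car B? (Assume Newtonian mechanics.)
v_rel = v_A - v_B = 82.8 - 68.4 = 14.4 km/h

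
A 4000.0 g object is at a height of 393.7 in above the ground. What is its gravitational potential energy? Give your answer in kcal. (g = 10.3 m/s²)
PE = mgh = 4 kg × 10.3 m/s² × 10 m = 412 J = 0.09847 kcal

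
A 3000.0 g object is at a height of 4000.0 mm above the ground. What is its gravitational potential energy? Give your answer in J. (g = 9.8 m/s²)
PE = mgh = 3 kg × 9.8 m/s² × 4 m = 117.6 J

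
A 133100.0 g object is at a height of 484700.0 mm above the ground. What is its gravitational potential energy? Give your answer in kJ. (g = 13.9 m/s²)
PE = mgh = 133.1 kg × 13.9 m/s² × 484.7 m = 8.967e+05 J = 896.7 kJ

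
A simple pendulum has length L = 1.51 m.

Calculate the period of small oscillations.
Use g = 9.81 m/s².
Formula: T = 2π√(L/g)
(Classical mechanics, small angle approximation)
T = 2π√(L/g) = 2π√(1.51/9.81) = 2.465 s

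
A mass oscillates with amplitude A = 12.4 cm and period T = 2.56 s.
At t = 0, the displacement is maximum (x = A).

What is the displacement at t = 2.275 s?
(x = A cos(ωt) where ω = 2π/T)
ω = 2π/T = 2π/2.56 = 2.454 rad/s
x = A cos(ωt) = 12.4×cos(2.454×2.275) = 9.488 cm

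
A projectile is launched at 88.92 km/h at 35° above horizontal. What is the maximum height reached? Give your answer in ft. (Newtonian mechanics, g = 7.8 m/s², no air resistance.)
H = v₀²sin²(θ)/(2g) (with unit conversion) = 42.21 ft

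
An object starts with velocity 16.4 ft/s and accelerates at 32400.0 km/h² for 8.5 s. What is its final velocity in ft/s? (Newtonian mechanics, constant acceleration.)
v = v₀ + at (with unit conversion) = 86.12 ft/s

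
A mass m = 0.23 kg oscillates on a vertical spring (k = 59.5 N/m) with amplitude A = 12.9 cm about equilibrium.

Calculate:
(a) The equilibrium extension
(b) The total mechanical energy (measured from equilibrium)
x_eq = mg/k = 0.23×9.81/59.5 = 0.03792 m = 3.792 cm
E = ½kA² = ½×59.5×(0.129)² = 0.4951 J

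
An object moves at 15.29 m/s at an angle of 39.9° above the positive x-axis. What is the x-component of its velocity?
vₓ = v cos(θ) = 15.29 × cos(39.9°) = 11.73 m/s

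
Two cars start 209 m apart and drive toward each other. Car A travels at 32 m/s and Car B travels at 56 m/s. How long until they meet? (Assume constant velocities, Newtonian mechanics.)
Combined speed: v_combined = 32 + 56 = 88 m/s
Time to meet: t = d/88 = 209/88 = 2.38 s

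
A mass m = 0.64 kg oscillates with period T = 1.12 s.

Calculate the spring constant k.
T = 2π√(m/k) → k = m(2π/T)² = 0.64×(2π/1.12)² = 20.14 N/m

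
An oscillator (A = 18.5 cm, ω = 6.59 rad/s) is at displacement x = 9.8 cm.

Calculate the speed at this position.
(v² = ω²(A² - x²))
v = ω√(A² − x²) = 6.59×√(0.185² − 0.098²) = 1.034 m/s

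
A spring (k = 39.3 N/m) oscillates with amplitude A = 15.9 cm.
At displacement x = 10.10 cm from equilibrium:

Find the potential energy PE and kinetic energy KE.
E_total = ½kA² = ½×39.3×(0.159)² = 0.4968 J
PE = ½kx² = ½×39.3×(0.101)² = 0.2004 J
KE = E_total − PE = 0.2963 J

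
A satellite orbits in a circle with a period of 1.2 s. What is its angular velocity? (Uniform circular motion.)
ω = 2π/T = 2π/1.2 = 5.236 rad/s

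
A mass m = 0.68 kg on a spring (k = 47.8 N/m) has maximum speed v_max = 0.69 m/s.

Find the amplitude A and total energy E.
½mv²_max = ½kA² → A = v_max√(m/k) = 0.69×√(0.68/47.8) = 0.0823 m = 8.23 cm
E = ½mv²_max = ½×0.68×0.69² = 0.1619 J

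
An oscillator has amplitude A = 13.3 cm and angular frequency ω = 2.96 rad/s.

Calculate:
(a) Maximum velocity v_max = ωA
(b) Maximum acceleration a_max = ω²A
v_max = ωA = 2.96×0.133 = 0.3937 m/s
a_max = ω²A = 2.96²×0.133 = 1.165 m/s²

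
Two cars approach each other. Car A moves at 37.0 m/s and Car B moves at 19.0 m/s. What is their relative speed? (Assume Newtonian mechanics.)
v_rel = v_A + v_B = 37.0 + 19.0 = 56.0 m/s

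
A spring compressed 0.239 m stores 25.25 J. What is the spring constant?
PE = ½kx² → k = 2PE/x² = 2×25.25/0.239² = 884.1 N/m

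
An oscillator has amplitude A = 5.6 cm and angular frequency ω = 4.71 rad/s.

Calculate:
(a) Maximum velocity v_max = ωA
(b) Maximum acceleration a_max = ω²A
v_max = ωA = 4.71×0.056 = 0.2638 m/s
a_max = ω²A = 4.71²×0.056 = 1.242 m/s²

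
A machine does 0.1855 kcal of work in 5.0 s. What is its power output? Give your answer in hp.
P = W/t = 776.1 J / 5 s = 155.2 W = 0.2082 hp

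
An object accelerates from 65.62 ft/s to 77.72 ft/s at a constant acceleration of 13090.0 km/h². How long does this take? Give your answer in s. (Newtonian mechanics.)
t = (v - v₀)/a (with unit conversion) = 3.651 s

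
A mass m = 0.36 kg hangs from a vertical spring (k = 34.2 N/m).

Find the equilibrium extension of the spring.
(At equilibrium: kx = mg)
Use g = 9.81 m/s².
x_eq = mg/k = 0.36×9.81/34.2 = 0.1033 m = 10.33 cm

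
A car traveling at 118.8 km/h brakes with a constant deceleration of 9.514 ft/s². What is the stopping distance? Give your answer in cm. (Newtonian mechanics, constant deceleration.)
d = v₀² / (2a) (with unit conversion) = 18780.0 cm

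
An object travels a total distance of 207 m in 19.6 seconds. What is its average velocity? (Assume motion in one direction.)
v_avg = Δd / Δt = 207 / 19.6 = 10.56 m/s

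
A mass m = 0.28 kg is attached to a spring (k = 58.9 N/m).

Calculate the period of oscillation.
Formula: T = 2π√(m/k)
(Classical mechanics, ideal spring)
T = 2π√(m/k) = 2π√(0.28/58.9) = 0.4332 s; f = 1/T = 2.308 Hz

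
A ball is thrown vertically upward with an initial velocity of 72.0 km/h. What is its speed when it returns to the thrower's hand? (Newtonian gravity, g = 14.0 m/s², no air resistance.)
By conservation of energy, the ball returns at the same speed = 72.0 km/h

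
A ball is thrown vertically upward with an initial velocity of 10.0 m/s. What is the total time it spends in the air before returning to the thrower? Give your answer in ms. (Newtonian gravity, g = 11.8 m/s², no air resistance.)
t_total = 2v₀/g (with unit conversion) = 1695.0 ms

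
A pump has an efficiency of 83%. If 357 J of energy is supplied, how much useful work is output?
W_out = η × W_in = 0.83 × 357 = 296.31 J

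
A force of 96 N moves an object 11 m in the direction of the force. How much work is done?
W = Fd = 96×11 = 1056.0 J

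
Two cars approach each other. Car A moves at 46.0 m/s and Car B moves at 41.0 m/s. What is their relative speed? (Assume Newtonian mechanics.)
v_rel = v_A + v_B = 46.0 + 41.0 = 87.0 m/s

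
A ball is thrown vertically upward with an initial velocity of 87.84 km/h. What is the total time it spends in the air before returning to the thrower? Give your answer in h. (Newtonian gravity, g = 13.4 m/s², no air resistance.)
t_total = 2v₀/g (with unit conversion) = 0.001012 h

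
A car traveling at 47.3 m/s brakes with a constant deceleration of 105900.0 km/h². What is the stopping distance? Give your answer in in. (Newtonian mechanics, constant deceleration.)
d = v₀² / (2a) (with unit conversion) = 5390.0 in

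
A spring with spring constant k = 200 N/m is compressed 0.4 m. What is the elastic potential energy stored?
PE = ½kx² = ½×200×0.4² = 16.0 J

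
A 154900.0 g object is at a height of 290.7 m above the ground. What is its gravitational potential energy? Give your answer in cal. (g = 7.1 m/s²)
PE = mgh = 154.9 kg × 7.1 m/s² × 290.7 m = 3.197e+05 J = 76410.0 cal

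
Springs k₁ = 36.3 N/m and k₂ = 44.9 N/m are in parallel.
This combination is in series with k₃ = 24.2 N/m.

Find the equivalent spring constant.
k₁₂ = k₁ + k₂ = 81.2 N/m (parallel)
1/k_eq = 1/k₁₂ + 1/k₃ → k_eq = 18.64 N/m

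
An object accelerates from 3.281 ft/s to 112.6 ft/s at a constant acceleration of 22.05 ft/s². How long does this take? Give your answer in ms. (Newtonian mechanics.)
t = (v - v₀)/a (with unit conversion) = 4958.0 ms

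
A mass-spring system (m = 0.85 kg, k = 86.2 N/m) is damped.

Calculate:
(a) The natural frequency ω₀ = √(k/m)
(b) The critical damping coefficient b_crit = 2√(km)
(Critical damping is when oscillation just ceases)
ω₀ = √(k/m) = √(86.2/0.85) = 10.07 rad/s
b_crit = 2√(km) = 2√(86.2×0.85) = 17.12 kg/s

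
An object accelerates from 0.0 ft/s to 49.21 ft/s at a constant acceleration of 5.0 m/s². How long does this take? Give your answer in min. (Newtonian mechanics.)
t = (v - v₀)/a (with unit conversion) = 0.05 min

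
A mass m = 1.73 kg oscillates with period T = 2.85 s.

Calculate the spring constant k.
T = 2π√(m/k) → k = m(2π/T)² = 1.73×(2π/2.85)² = 8.408 N/m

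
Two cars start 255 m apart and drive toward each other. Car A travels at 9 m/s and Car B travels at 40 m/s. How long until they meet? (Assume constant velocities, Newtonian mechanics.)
Combined speed: v_combined = 9 + 40 = 49 m/s
Time to meet: t = d/49 = 255/49 = 5.2 s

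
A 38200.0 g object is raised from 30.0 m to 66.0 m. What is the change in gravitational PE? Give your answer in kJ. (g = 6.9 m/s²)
ΔPE = mg(h₂ − h₁) = 38.2 kg × 6.9 m/s² × (66 − 30) m = 9489 J = 9.489 kJ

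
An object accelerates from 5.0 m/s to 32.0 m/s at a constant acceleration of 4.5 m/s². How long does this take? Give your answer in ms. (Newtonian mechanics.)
t = (v - v₀)/a (with unit conversion) = 6000.0 ms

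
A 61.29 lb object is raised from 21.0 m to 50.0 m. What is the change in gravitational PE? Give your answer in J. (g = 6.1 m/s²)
ΔPE = mg(h₂ − h₁) = 27.8 kg × 6.1 m/s² × (50 − 21) m = 4918 J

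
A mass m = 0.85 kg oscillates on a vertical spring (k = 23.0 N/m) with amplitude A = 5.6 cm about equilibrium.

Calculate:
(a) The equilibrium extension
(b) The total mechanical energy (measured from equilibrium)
x_eq = mg/k = 0.85×9.81/23.0 = 0.3625 m = 36.25 cm
E = ½kA² = ½×23.0×(0.056)² = 0.03606 J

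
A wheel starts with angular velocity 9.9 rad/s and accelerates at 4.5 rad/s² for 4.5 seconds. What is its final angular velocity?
ω = ω₀ + αt = 9.9 + 4.5 × 4.5 = 30.15 rad/s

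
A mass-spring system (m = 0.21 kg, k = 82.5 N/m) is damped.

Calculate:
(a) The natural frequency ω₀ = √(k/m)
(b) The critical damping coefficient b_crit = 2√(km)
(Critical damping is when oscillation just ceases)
ω₀ = √(k/m) = √(82.5/0.21) = 19.82 rad/s
b_crit = 2√(km) = 2√(82.5×0.21) = 8.325 kg/s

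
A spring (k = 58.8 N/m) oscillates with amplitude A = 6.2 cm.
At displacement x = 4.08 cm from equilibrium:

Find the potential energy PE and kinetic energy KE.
E_total = ½kA² = ½×58.8×(0.062)² = 0.113 J
PE = ½kx² = ½×58.8×(0.0408)² = 0.04894 J
KE = E_total − PE = 0.06407 J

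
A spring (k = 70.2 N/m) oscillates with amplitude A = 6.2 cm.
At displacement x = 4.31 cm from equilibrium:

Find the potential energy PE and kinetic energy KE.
E_total = ½kA² = ½×70.2×(0.062)² = 0.1349 J
PE = ½kx² = ½×70.2×(0.0431)² = 0.0652 J
KE = E_total − PE = 0.06972 J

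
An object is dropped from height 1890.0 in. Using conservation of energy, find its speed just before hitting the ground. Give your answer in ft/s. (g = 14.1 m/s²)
mgh = ½mv² → v = √(2gh) = √(2×14.1×48.01) = 36.79 m/s = 120.7 ft/s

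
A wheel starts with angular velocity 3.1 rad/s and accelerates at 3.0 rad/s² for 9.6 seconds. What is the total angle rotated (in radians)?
θ = ω₀t + ½αt² = 3.1×9.6 + ½×3.0×9.6² = 168.0 rad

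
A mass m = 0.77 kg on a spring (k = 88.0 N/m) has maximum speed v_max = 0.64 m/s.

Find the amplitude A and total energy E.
½mv²_max = ½kA² → A = v_max√(m/k) = 0.64×√(0.77/88.0) = 0.05987 m = 5.987 cm
E = ½mv²_max = ½×0.77×0.64² = 0.1577 J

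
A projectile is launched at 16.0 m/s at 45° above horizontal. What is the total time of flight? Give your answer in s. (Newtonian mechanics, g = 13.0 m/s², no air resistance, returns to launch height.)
T = 2v₀sin(θ)/g = 1.741 s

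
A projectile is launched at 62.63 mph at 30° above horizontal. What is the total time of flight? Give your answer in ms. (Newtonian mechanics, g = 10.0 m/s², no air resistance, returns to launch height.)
T = 2v₀sin(θ)/g (with unit conversion) = 2800.0 ms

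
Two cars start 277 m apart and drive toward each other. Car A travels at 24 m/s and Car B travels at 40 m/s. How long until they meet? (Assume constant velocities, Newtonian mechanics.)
Combined speed: v_combined = 24 + 40 = 64 m/s
Time to meet: t = d/64 = 277/64 = 4.33 s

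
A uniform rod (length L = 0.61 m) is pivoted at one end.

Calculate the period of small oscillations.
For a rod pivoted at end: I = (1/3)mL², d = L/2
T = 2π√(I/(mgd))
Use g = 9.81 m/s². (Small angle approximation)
I/m = (1/3)L² = 0.124 m²; d = L/2 = 0.305 m
T = 2π√(I/(mgd)) = 2π√(0.124/(9.81×0.305)) = 1.279 s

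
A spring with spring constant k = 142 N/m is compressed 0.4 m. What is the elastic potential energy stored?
PE = ½kx² = ½×142×0.4² = 11.36 J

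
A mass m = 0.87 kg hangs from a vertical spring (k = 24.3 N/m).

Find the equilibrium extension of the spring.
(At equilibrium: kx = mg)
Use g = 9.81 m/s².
x_eq = mg/k = 0.87×9.81/24.3 = 0.3512 m = 35.12 cm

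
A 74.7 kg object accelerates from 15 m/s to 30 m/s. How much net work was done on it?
W_net = ΔKE = ½m(v₂² − v₁²) = ½×74.7×(30² − 15²) = 25211.25 J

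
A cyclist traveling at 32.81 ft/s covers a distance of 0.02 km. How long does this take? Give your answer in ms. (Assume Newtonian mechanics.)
t = d/v (with unit conversion) = 2000.0 ms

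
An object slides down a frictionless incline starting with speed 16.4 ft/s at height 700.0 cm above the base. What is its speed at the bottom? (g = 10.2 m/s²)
½mv₀² + mgh = ½mv² → v = √(v₀² + 2gh) = √(4.999² + 2×10.2×7) = 12.95 m/s = 42.5 ft/s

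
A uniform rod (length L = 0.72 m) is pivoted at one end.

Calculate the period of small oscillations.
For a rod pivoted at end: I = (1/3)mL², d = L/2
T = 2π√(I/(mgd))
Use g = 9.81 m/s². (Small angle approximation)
I/m = (1/3)L² = 0.1728 m²; d = L/2 = 0.36 m
T = 2π√(I/(mgd)) = 2π√(0.1728/(9.81×0.36)) = 1.39 s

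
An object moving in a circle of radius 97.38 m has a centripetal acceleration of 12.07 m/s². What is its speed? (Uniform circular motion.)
v = √(a_c × r) = √(12.07 × 97.38) = 34.28 m/s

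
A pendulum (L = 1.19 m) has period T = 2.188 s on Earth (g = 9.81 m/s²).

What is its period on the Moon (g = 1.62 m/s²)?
T = 2π√(L/g), so T_moon/T_earth = √(g_earth/g_moon)
T_moon = 2π√(1.19/1.62) = 5.385 s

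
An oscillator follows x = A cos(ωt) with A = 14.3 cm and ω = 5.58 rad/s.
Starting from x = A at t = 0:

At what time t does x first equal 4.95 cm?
cos(ωt) = x/A = 4.95/14.3 = 0.3462
ωt = arccos(0.3462) = 1.217 rad
t = 1.217/5.58 = 0.2182 s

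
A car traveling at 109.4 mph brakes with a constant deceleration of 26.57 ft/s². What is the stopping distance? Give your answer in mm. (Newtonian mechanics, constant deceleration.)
d = v₀² / (2a) (with unit conversion) = 147700.0 mm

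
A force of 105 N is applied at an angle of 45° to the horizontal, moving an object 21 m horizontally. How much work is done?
W = Fd cosθ = 105×21×cos(45°) = 1559.2 J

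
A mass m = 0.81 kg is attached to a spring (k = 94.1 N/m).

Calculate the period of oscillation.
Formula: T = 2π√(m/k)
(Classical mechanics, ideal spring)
T = 2π√(m/k) = 2π√(0.81/94.1) = 0.5829 s; f = 1/T = 1.715 Hz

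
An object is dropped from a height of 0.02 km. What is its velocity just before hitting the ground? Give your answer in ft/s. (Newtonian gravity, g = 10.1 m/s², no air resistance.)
v = √(2gh) (with unit conversion) = 65.94 ft/s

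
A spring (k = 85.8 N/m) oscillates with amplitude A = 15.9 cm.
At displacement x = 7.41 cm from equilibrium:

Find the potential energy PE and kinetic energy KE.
E_total = ½kA² = ½×85.8×(0.159)² = 1.085 J
PE = ½kx² = ½×85.8×(0.0741)² = 0.2356 J
KE = E_total − PE = 0.849 J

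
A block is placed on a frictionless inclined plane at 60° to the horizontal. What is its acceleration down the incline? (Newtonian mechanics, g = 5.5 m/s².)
a = g sin(θ) = 5.5 × sin(60°) = 5.5 × 0.866 = 4.76 m/s²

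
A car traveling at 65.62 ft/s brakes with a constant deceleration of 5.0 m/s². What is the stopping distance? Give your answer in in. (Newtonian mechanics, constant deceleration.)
d = v₀² / (2a) (with unit conversion) = 1575.0 in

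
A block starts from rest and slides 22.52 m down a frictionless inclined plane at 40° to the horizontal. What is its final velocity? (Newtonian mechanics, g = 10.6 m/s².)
a = g sin(θ) = 10.6 × sin(40°) = 6.81 m/s²
v = √(2ad) = √(2 × 6.81 × 22.52) = 17.52 m/s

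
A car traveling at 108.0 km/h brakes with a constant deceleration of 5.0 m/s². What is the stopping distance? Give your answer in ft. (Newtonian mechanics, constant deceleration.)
d = v₀² / (2a) (with unit conversion) = 295.3 ft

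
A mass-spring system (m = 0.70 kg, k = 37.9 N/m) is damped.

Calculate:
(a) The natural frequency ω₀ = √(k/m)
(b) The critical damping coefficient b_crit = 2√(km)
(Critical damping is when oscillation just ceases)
ω₀ = √(k/m) = √(37.9/0.7) = 7.358 rad/s
b_crit = 2√(km) = 2√(37.9×0.7) = 10.3 kg/s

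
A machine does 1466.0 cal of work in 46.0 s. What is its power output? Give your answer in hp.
P = W/t = 6134 J / 46 s = 133.3 W = 0.1788 hp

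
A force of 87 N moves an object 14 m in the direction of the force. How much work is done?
W = Fd = 87×14 = 1218.0 J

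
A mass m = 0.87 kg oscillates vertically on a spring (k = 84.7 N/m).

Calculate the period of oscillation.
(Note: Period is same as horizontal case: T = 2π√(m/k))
T = 2π√(m/k) = 2π√(0.87/84.7) = 0.6368 s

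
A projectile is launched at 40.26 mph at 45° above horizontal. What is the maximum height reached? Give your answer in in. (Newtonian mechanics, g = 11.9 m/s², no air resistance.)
H = v₀²sin²(θ)/(2g) (with unit conversion) = 267.9 in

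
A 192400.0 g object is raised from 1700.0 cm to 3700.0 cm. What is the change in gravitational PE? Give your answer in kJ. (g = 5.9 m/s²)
ΔPE = mg(h₂ − h₁) = 192.4 kg × 5.9 m/s² × (37 − 17) m = 2.27e+04 J = 22.7 kJ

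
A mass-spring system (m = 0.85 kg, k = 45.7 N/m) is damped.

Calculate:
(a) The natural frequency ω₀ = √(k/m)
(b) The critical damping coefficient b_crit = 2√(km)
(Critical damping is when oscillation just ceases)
ω₀ = √(k/m) = √(45.7/0.85) = 7.332 rad/s
b_crit = 2√(km) = 2√(45.7×0.85) = 12.47 kg/s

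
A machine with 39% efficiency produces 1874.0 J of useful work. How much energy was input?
W_in = W_out/η = 1874.0/0.39 = 4805.1 J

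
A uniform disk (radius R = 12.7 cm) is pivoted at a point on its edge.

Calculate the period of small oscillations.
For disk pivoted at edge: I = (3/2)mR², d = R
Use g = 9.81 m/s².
I/m = (3/2)R² = 0.02419 m²; d = R = 0.127 m
T = 2π√((3/2)R²/(gR)) = 2π√(3R/(2g)) = 0.8756 s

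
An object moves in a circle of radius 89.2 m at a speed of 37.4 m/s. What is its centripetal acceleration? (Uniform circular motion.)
a_c = v²/r = 37.4²/89.2 = 1398.76/89.2 = 15.68 m/s²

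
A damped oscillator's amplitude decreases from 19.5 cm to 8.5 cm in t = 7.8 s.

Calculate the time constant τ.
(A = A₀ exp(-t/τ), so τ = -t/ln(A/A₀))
A/A₀ = 8.5/19.5 = 0.4359; ln(A/A₀) = -0.8303
τ = −t/ln(A/A₀) = −7.8/-0.8303 = 9.394 s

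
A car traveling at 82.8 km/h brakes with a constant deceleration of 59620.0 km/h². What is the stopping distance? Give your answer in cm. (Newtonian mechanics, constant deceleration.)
d = v₀² / (2a) (with unit conversion) = 5750.0 cm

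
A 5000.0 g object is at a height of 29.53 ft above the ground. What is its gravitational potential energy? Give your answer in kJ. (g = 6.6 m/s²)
PE = mgh = 5 kg × 6.6 m/s² × 9.001 m = 297 J = 0.297 kJ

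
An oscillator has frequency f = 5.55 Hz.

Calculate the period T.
T = 1/f = 1/5.55 = 0.1802 s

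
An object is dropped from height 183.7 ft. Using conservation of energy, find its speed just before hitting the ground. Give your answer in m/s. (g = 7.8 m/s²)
mgh = ½mv² → v = √(2gh) = √(2×7.8×55.99) = 29.55 m/s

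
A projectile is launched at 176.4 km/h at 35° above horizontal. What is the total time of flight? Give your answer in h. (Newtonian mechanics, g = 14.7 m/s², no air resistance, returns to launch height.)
T = 2v₀sin(θ)/g (with unit conversion) = 0.001062 h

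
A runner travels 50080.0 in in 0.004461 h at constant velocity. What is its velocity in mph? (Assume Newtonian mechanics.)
v = d/t (with unit conversion) = 177.2 mph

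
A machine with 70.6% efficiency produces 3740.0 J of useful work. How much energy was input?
W_in = W_out/η = 3740.0/0.706 = 5297.5 J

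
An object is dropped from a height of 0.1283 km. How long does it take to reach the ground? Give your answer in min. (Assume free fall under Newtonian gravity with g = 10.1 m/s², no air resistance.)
t = √(2h/g) (with unit conversion) = 0.08401 min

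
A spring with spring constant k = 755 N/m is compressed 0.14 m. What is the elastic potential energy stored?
PE = ½kx² = ½×755×0.14² = 7.399 J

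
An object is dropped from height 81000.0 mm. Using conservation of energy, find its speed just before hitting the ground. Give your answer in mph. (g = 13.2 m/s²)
mgh = ½mv² → v = √(2gh) = √(2×13.2×81) = 46.24 m/s = 103.4 mph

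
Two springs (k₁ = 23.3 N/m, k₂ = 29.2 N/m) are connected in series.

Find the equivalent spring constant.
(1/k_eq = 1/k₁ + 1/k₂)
1/k_eq = 1/23.3 + 1/29.2 = 0.077165; k_eq = 12.96 N/m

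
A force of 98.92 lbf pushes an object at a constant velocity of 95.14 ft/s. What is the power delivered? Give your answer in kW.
P = Fv = 440 N × 29 m/s = 1.276e+04 W = 12.76 kW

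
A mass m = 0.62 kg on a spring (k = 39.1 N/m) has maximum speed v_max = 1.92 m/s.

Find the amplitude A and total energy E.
½mv²_max = ½kA² → A = v_max√(m/k) = 1.92×√(0.62/39.1) = 0.2418 m = 24.18 cm
E = ½mv²_max = ½×0.62×1.92² = 1.143 J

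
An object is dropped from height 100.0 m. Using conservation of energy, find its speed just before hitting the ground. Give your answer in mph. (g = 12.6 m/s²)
mgh = ½mv² → v = √(2gh) = √(2×12.6×100) = 50.2 m/s = 112.3 mph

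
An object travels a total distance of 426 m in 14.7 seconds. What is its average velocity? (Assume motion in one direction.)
v_avg = Δd / Δt = 426 / 14.7 = 28.98 m/s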